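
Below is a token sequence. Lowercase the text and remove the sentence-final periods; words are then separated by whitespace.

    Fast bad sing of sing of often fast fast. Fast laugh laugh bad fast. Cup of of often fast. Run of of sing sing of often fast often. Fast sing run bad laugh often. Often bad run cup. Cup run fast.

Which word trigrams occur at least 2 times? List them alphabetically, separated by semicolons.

of often fast; sing of often

Trigram counts meeting the condition (at least 2 times):
  of often fast: 3
  sing of often: 2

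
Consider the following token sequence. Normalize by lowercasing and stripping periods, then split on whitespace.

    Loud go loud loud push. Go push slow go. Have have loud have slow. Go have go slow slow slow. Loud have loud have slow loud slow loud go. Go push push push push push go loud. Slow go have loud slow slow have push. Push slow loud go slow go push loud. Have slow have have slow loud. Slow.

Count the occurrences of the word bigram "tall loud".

Scanning the 59 overlapping bigram windows for "tall loud":
  (none found)

0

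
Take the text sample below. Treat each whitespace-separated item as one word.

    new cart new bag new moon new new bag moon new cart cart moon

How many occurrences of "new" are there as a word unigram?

Scanning the 14 tokens for "new":
  position 1: new
  position 3: new
  position 5: new
  position 7: new
  position 8: new
  position 11: new

6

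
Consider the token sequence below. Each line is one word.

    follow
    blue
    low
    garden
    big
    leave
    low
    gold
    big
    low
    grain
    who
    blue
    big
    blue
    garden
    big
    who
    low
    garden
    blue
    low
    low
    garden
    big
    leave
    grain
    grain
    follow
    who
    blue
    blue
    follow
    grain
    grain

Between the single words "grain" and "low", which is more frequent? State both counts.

"low" (6 vs 5)

"grain": 5 occurrences
"low": 6 occurrences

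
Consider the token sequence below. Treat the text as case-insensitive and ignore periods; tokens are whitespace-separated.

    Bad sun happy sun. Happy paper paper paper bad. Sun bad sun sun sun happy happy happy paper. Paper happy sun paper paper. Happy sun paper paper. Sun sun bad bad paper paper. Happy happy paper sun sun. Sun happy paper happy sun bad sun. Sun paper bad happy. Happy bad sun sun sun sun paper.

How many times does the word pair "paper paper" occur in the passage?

Scanning the 55 overlapping bigram windows for "paper paper":
  position 6–7: paper paper
  position 7–8: paper paper
  position 18–19: paper paper
  position 22–23: paper paper
  position 26–27: paper paper
  position 32–33: paper paper

6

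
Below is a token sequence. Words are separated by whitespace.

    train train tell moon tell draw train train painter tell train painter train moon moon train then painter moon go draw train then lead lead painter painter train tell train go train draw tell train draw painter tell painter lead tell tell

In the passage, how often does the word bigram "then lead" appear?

1

Scanning the 41 overlapping bigram windows for "then lead":
  position 23–24: then lead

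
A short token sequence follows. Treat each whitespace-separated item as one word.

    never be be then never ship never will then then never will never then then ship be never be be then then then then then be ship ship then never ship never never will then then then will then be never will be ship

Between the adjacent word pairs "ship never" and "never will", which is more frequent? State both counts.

"never will" (4 vs 2)

"ship never": 2 occurrences
"never will": 4 occurrences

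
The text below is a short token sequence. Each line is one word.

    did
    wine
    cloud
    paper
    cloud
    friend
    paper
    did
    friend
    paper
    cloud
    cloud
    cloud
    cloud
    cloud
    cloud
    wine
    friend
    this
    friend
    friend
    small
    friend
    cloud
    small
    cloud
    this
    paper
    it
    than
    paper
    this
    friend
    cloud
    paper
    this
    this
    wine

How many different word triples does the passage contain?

33

38 tokens → 36 trigram windows in total.
Repeated trigrams (each contributes count−1 duplicates):
  cloud cloud cloud: 4
3 duplicate windows → 36 − 3 = 33 distinct.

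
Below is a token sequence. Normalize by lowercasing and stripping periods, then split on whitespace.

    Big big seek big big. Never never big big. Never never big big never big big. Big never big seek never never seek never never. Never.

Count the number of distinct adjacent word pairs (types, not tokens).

8

26 tokens → 25 bigram windows in total.
Repeated bigrams (each contributes count−1 duplicates):
  big big: 6
  never never: 5
  big never: 4
  never big: 4
  big seek: 2
  seek never: 2
17 duplicate windows → 25 − 17 = 8 distinct.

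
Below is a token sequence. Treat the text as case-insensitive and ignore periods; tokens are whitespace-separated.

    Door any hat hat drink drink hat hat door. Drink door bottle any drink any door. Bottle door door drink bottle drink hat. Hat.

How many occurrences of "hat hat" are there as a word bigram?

3

Scanning the 23 overlapping bigram windows for "hat hat":
  position 3–4: hat hat
  position 7–8: hat hat
  position 23–24: hat hat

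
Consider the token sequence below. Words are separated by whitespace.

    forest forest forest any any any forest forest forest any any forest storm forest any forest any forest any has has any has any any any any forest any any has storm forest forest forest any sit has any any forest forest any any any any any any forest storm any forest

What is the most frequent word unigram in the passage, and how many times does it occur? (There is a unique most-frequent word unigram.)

Unigram frequencies (highest first):
  any: 25
  forest: 18
  has: 5
  storm: 3
  sit: 1

"any", 25 times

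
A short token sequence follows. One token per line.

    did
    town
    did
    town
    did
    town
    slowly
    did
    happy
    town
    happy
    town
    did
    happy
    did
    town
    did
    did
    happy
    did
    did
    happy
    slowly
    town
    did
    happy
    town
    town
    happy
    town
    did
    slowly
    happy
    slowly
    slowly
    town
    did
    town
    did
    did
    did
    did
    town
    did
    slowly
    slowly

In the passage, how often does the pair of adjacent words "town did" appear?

Scanning the 45 overlapping bigram windows for "town did":
  position 2–3: town did
  position 4–5: town did
  position 12–13: town did
  position 16–17: town did
  position 24–25: town did
  position 30–31: town did
  position 36–37: town did
  position 38–39: town did
  position 43–44: town did

9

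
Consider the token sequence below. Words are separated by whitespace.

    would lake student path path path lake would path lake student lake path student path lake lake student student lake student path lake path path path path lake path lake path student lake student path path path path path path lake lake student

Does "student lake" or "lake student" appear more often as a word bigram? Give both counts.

"student lake": 3 occurrences
"lake student": 6 occurrences

"lake student" (6 vs 3)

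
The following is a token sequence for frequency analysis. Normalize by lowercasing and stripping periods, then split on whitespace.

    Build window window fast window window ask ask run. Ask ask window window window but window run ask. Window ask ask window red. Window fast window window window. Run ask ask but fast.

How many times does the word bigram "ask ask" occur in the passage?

4

Scanning the 32 overlapping bigram windows for "ask ask":
  position 7–8: ask ask
  position 10–11: ask ask
  position 20–21: ask ask
  position 30–31: ask ask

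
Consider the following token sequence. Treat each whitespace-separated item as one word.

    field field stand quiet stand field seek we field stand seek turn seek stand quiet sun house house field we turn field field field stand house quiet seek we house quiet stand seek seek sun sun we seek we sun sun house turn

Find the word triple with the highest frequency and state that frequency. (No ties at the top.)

"field field stand", 2 times

Trigram frequencies (highest first):
  field field stand: 2
  field stand quiet: 1
  stand quiet stand: 1
  quiet stand field: 1
  stand field seek: 1
  field seek we: 1
  … (34 more, each ≤ 1)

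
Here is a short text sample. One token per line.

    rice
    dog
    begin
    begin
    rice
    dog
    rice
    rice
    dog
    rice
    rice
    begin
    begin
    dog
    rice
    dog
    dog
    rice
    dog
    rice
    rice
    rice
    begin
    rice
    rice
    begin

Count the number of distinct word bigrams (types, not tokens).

9

26 tokens → 25 bigram windows in total.
Repeated bigrams (each contributes count−1 duplicates):
  dog rice: 5
  rice dog: 5
  rice rice: 5
  rice begin: 3
  begin begin: 2
  begin rice: 2
16 duplicate windows → 25 − 16 = 9 distinct.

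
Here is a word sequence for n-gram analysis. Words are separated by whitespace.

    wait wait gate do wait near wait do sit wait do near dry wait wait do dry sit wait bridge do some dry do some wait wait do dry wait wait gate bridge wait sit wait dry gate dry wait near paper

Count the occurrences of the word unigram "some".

2

Scanning the 42 tokens for "some":
  position 22: some
  position 25: some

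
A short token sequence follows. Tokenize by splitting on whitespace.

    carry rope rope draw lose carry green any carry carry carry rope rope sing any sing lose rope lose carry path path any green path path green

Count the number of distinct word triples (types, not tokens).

27 tokens → 25 trigram windows in total.
Repeated trigrams (each contributes count−1 duplicates):
  carry rope rope: 2
1 duplicate windows → 25 − 1 = 24 distinct.

24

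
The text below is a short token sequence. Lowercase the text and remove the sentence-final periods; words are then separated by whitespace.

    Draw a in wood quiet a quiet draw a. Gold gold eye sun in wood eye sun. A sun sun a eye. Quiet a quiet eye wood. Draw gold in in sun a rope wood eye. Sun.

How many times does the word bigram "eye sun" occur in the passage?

3

Scanning the 36 overlapping bigram windows for "eye sun":
  position 12–13: eye sun
  position 16–17: eye sun
  position 36–37: eye sun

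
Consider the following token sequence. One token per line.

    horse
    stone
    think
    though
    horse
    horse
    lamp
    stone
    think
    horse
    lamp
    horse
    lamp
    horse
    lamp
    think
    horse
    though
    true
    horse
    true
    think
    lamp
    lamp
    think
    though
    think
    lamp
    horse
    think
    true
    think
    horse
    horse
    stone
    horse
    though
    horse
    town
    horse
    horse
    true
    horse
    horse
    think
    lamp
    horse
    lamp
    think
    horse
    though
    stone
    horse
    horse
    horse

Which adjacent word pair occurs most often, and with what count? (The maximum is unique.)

"horse horse", 6 times

Bigram frequencies (highest first):
  horse horse: 6
  horse lamp: 5
  think horse: 4
  lamp horse: 4
  lamp think: 3
  horse though: 3
  … (18 more, each ≤ 3)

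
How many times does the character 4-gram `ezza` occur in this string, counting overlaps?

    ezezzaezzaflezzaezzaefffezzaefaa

5

Sliding a length-4 window over the 32 characters (29 positions):
  position 3–6: ezza
  position 7–10: ezza
  position 13–16: ezza
  position 17–20: ezza
  position 25–28: ezza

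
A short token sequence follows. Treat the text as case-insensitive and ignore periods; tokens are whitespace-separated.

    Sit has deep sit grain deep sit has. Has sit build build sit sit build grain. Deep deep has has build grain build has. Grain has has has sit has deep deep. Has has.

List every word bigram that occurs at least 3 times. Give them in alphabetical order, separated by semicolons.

Bigram counts meeting the condition (at least 3 times):
  has has: 5
  sit has: 3

has has; sit has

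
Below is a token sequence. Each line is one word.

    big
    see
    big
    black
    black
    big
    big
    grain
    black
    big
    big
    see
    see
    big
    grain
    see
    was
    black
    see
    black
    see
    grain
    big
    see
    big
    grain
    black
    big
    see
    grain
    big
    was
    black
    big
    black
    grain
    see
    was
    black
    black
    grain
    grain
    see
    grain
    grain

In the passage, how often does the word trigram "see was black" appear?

2

Scanning the 43 overlapping trigram windows for "see was black":
  position 16–18: see was black
  position 37–39: see was black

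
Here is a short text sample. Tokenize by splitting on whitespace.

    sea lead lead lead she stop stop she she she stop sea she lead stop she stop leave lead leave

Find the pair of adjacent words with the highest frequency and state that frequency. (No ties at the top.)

Bigram frequencies (highest first):
  she stop: 3
  lead lead: 2
  stop she: 2
  she she: 2
  sea lead: 1
  lead she: 1
  … (8 more, each ≤ 1)

"she stop", 3 times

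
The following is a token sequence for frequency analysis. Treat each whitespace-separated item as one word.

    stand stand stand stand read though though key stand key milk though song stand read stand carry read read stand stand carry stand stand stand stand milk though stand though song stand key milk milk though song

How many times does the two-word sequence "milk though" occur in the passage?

3

Scanning the 36 overlapping bigram windows for "milk though":
  position 11–12: milk though
  position 27–28: milk though
  position 35–36: milk though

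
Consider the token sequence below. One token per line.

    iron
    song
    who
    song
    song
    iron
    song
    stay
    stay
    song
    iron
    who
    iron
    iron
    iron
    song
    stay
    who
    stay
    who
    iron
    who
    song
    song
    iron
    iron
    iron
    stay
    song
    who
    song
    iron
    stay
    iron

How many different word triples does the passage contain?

27

34 tokens → 32 trigram windows in total.
Repeated trigrams (each contributes count−1 duplicates):
  iron iron iron: 2
  iron song stay: 2
  song song iron: 2
  song who song: 2
  who song song: 2
5 duplicate windows → 32 − 5 = 27 distinct.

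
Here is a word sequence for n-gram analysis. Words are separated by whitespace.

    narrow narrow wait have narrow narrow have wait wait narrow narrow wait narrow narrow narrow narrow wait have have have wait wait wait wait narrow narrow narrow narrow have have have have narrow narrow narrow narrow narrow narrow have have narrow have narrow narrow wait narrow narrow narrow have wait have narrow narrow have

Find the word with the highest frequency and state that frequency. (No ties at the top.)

"narrow", 28 times

Unigram frequencies (highest first):
  narrow: 28
  have: 15
  wait: 11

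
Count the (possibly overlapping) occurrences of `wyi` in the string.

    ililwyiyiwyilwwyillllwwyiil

Sliding a length-3 window over the 27 characters (25 positions):
  position 5–7: wyi
  position 10–12: wyi
  position 15–17: wyi
  position 23–25: wyi

4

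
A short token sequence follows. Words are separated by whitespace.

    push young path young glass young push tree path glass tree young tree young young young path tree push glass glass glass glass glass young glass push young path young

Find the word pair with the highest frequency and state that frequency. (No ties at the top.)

Bigram frequencies (highest first):
  glass glass: 4
  young path: 3
  push young: 2
  path young: 2
  young glass: 2
  glass young: 2
  … (12 more, each ≤ 2)

"glass glass", 4 times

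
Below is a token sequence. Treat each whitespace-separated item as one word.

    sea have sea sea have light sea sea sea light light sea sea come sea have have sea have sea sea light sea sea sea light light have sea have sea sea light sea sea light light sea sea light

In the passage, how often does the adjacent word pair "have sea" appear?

5

Scanning the 39 overlapping bigram windows for "have sea":
  position 2–3: have sea
  position 17–18: have sea
  position 19–20: have sea
  position 28–29: have sea
  position 30–31: have sea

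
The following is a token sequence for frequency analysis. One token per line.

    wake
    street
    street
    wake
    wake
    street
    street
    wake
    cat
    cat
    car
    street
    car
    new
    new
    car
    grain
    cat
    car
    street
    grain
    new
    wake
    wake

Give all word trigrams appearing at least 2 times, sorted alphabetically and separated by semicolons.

Trigram counts meeting the condition (at least 2 times):
  cat car street: 2
  street street wake: 2
  wake street street: 2

cat car street; street street wake; wake street street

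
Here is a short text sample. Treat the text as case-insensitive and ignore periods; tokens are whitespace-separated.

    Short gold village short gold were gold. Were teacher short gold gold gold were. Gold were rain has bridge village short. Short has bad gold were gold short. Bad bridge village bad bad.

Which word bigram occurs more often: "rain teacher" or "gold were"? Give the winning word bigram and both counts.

"rain teacher": 0 occurrences
"gold were": 5 occurrences

"gold were" (5 vs 0)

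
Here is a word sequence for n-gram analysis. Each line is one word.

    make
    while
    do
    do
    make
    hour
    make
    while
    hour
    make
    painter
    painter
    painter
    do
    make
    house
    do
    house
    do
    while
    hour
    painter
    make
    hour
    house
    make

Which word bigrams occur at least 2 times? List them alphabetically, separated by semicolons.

Bigram counts meeting the condition (at least 2 times):
  do make: 2
  hour make: 2
  house do: 2
  make hour: 2
  make while: 2
  painter painter: 2
  while hour: 2

do make; hour make; house do; make hour; make while; painter painter; while hour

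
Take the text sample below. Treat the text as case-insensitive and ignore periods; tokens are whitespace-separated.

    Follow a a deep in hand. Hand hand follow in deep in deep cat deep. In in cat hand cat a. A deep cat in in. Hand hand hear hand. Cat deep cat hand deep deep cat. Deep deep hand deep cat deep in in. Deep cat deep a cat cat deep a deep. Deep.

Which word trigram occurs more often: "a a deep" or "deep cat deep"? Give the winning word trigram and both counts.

"deep cat deep" (4 vs 2)

"a a deep": 2 occurrences
"deep cat deep": 4 occurrences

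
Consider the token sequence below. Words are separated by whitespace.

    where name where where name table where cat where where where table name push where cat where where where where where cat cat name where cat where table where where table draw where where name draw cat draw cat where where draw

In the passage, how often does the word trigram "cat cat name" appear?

1

Scanning the 40 overlapping trigram windows for "cat cat name":
  position 22–24: cat cat name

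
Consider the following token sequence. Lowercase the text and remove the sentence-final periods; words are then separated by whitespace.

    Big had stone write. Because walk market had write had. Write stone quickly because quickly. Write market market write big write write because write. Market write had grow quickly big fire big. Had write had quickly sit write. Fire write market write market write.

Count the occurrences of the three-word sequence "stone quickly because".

1

Scanning the 42 overlapping trigram windows for "stone quickly because":
  position 12–14: stone quickly because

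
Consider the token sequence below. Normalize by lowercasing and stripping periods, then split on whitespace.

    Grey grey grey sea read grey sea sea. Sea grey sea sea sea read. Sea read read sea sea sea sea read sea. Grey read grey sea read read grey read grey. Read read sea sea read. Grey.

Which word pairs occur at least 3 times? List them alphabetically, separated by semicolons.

Bigram counts meeting the condition (at least 3 times):
  grey read: 3
  grey sea: 4
  read grey: 5
  read read: 3
  read sea: 4
  sea read: 6
  sea sea: 8

grey read; grey sea; read grey; read read; read sea; sea read; sea sea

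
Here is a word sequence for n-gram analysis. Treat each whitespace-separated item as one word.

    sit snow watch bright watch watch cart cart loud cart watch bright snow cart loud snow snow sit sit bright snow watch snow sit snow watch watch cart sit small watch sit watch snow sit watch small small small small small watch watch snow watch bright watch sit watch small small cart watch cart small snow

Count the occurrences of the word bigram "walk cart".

0

Scanning the 55 overlapping bigram windows for "walk cart":
  (none found)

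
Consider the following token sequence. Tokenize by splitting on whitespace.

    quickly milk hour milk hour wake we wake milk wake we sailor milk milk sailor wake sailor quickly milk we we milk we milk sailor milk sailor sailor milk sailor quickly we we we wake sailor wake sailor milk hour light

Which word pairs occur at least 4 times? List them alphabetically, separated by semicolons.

Bigram counts meeting the condition (at least 4 times):
  milk sailor: 4
  sailor milk: 4

milk sailor; sailor milk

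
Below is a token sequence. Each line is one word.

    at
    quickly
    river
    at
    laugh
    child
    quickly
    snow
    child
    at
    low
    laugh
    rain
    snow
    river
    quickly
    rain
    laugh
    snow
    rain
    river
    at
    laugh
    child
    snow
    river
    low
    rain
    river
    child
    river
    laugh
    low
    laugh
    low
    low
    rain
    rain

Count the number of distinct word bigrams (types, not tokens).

29

38 tokens → 37 bigram windows in total.
Repeated bigrams (each contributes count−1 duplicates):
  at laugh: 2
  laugh child: 2
  laugh low: 2
  low laugh: 2
  low rain: 2
  rain river: 2
  river at: 2
  snow river: 2
8 duplicate windows → 37 − 8 = 29 distinct.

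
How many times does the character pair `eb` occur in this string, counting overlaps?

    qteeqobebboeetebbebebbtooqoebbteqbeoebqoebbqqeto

7

Sliding a length-2 window over the 48 characters (47 positions):
  position 8–9: eb
  position 15–16: eb
  position 18–19: eb
  position 20–21: eb
  position 28–29: eb
  position 37–38: eb
  position 41–42: eb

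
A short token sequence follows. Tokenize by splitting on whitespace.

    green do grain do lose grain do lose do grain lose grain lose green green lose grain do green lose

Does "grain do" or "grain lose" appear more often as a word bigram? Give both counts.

"grain do": 3 occurrences
"grain lose": 2 occurrences

"grain do" (3 vs 2)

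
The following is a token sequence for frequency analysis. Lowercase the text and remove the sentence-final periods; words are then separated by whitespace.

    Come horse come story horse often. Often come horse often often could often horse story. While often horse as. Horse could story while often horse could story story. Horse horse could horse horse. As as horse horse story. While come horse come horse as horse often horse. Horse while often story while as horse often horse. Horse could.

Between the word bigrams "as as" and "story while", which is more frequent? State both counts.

"story while" (4 vs 1)

"as as": 1 occurrence
"story while": 4 occurrences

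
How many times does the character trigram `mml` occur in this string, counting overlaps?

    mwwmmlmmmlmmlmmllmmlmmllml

Sliding a length-3 window over the 26 characters (24 positions):
  position 4–6: mml
  position 8–10: mml
  position 11–13: mml
  position 14–16: mml
  position 18–20: mml
  position 21–23: mml

6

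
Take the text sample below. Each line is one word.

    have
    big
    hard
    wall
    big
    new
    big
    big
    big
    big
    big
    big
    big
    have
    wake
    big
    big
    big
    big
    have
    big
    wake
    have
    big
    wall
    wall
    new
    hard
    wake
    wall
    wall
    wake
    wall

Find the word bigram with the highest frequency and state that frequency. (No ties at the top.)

"big big", 9 times

Bigram frequencies (highest first):
  big big: 9
  have big: 3
  big have: 2
  wall wall: 2
  wake wall: 2
  big hard: 1
  … (13 more, each ≤ 1)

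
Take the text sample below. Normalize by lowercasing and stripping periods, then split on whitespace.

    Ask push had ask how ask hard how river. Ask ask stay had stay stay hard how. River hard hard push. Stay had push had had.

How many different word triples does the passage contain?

26 tokens → 24 trigram windows in total.
Repeated trigrams (each contributes count−1 duplicates):
  hard how river: 2
1 duplicate windows → 24 − 1 = 23 distinct.

23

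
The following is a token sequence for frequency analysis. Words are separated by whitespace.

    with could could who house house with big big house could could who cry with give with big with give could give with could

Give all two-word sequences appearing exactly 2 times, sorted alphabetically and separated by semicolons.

could could; could who; give with; with big; with could; with give

Bigram counts meeting the condition (exactly 2 times):
  could could: 2
  could who: 2
  give with: 2
  with big: 2
  with could: 2
  with give: 2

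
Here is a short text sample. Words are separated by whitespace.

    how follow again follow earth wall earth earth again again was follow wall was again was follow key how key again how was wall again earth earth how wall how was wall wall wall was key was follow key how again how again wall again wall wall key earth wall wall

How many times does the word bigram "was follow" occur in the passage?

Scanning the 50 overlapping bigram windows for "was follow":
  position 11–12: was follow
  position 16–17: was follow
  position 37–38: was follow

3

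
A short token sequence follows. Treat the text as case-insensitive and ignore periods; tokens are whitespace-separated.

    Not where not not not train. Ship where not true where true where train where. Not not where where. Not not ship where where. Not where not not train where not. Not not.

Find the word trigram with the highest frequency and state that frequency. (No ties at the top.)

Trigram frequencies (highest first):
  where not not: 5
  not where not: 2
  not not not: 2
  not not train: 2
  train where not: 2
  where where not: 2
  … (16 more, each ≤ 1)

"where not not", 5 times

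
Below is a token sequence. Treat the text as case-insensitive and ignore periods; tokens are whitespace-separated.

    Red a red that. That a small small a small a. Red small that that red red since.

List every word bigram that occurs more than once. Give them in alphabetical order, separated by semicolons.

Bigram counts meeting the condition (more than once):
  a red: 2
  a small: 2
  small a: 2
  that that: 2

a red; a small; small a; that that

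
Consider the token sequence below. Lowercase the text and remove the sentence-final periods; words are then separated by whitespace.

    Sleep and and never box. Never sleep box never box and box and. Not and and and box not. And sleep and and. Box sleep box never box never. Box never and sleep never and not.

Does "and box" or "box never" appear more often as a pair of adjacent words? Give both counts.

"box never" (5 vs 3)

"and box": 3 occurrences
"box never": 5 occurrences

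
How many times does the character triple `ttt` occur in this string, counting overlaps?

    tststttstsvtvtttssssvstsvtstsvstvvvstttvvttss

Sliding a length-3 window over the 45 characters (43 positions):
  position 5–7: ttt
  position 14–16: ttt
  position 37–39: ttt

3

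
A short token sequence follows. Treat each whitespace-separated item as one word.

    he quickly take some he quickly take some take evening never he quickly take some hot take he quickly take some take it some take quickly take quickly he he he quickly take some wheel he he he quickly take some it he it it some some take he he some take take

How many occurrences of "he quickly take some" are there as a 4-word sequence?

Scanning the 50 overlapping 4-gram windows for "he quickly take some":
  position 1–4: he quickly take some
  position 5–8: he quickly take some
  position 12–15: he quickly take some
  position 18–21: he quickly take some
  position 31–34: he quickly take some
  position 38–41: he quickly take some

6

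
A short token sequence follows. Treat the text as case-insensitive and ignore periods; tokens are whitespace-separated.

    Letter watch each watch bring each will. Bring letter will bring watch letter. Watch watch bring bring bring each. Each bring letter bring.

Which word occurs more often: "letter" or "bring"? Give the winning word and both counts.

"letter": 4 occurrences
"bring": 8 occurrences

"bring" (8 vs 4)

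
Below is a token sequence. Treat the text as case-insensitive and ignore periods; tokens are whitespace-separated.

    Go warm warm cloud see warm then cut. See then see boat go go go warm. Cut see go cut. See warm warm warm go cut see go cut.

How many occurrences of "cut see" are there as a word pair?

4

Scanning the 28 overlapping bigram windows for "cut see":
  position 8–9: cut see
  position 17–18: cut see
  position 20–21: cut see
  position 26–27: cut see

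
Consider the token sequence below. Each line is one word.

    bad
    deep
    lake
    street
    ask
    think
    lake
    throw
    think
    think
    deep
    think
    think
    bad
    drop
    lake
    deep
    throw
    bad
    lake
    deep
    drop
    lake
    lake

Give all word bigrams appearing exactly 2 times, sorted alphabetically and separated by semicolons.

Bigram counts meeting the condition (exactly 2 times):
  drop lake: 2
  lake deep: 2
  think think: 2

drop lake; lake deep; think think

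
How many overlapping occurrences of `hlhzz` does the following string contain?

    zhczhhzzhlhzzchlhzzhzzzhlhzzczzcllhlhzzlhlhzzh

Sliding a length-5 window over the 46 characters (42 positions):
  position 9–13: hlhzz
  position 15–19: hlhzz
  position 24–28: hlhzz
  position 35–39: hlhzz
  position 41–45: hlhzz

5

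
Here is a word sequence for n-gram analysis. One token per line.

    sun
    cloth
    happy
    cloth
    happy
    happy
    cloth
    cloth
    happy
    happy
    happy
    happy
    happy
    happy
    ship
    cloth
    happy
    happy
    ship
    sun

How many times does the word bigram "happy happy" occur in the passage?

Scanning the 19 overlapping bigram windows for "happy happy":
  position 5–6: happy happy
  position 9–10: happy happy
  position 10–11: happy happy
  position 11–12: happy happy
  position 12–13: happy happy
  position 13–14: happy happy
  position 17–18: happy happy

7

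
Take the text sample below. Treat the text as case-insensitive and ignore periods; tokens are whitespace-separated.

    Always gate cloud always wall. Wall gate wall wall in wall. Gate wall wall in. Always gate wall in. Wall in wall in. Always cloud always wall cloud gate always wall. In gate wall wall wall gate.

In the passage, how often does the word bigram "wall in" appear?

6

Scanning the 36 overlapping bigram windows for "wall in":
  position 9–10: wall in
  position 14–15: wall in
  position 18–19: wall in
  position 20–21: wall in
  position 22–23: wall in
  position 31–32: wall in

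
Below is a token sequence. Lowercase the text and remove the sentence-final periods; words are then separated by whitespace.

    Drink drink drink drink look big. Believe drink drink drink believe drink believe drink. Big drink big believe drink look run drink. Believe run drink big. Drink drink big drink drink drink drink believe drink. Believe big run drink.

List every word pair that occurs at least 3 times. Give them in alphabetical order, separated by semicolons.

Bigram counts meeting the condition (at least 3 times):
  believe drink: 5
  big drink: 3
  drink believe: 5
  drink big: 4
  drink drink: 9
  run drink: 3

believe drink; big drink; drink believe; drink big; drink drink; run drink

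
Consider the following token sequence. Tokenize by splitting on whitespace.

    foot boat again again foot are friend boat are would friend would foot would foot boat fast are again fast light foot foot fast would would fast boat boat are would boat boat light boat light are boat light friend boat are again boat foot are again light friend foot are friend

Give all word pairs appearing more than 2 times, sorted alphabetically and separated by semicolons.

are again; boat are; boat light; foot are

Bigram counts meeting the condition (more than 2 times):
  are again: 3
  boat are: 3
  boat light: 3
  foot are: 3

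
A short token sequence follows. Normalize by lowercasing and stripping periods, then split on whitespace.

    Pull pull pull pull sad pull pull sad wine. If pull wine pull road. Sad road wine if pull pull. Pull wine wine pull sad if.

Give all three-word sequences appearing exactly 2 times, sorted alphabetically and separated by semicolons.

pull pull sad; wine if pull

Trigram counts meeting the condition (exactly 2 times):
  pull pull sad: 2
  wine if pull: 2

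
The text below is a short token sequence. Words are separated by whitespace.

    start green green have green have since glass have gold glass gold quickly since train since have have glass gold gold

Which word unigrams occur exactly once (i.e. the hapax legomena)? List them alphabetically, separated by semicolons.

quickly; start; train

Unigram counts meeting the condition (exactly once (i.e. the hapax legomena)):
  quickly: 1
  start: 1
  train: 1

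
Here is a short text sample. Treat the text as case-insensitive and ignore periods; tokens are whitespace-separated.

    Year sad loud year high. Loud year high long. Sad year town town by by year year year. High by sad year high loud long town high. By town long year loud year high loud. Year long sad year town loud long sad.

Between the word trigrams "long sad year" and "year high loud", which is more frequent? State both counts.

"long sad year": 2 occurrences
"year high loud": 3 occurrences

"year high loud" (3 vs 2)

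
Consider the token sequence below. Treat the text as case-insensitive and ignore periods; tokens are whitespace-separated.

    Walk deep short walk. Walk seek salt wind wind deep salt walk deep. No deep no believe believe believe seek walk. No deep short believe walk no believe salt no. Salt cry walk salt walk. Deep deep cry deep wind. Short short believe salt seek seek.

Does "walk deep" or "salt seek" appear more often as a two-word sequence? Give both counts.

"walk deep": 3 occurrences
"salt seek": 1 occurrence

"walk deep" (3 vs 1)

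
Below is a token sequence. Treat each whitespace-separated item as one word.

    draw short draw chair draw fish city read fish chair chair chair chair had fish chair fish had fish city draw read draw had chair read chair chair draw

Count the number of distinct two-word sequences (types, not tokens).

29 tokens → 28 bigram windows in total.
Repeated bigrams (each contributes count−1 duplicates):
  chair chair: 4
  chair draw: 2
  fish chair: 2
  fish city: 2
  had fish: 2
7 duplicate windows → 28 − 7 = 21 distinct.

21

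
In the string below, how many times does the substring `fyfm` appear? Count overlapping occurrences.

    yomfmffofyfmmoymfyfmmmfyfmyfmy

3

Sliding a length-4 window over the 30 characters (27 positions):
  position 9–12: fyfm
  position 17–20: fyfm
  position 23–26: fyfm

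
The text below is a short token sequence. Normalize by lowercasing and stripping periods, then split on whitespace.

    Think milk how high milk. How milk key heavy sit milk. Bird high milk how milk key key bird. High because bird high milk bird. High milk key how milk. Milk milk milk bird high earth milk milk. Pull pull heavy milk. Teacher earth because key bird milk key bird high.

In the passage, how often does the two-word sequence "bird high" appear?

6

Scanning the 50 overlapping bigram windows for "bird high":
  position 12–13: bird high
  position 19–20: bird high
  position 22–23: bird high
  position 25–26: bird high
  position 34–35: bird high
  position 50–51: bird high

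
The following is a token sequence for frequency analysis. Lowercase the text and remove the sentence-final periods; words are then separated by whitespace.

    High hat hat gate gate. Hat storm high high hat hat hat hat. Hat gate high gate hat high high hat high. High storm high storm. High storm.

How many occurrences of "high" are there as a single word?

Scanning the 28 tokens for "high":
  position 1: high
  position 8: high
  position 9: high
  position 16: high
  position 19: high
  position 20: high
  position 22: high
  position 23: high
  position 25: high
  position 27: high

10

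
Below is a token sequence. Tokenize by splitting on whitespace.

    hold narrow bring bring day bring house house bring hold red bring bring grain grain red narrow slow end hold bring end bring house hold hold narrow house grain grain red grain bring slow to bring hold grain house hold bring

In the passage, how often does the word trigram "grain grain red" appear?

2

Scanning the 39 overlapping trigram windows for "grain grain red":
  position 14–16: grain grain red
  position 29–31: grain grain red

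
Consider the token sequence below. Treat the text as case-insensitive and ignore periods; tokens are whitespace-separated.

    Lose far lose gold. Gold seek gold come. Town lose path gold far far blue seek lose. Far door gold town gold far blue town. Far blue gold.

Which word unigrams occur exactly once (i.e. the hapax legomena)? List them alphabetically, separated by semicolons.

come; door; path

Unigram counts meeting the condition (exactly once (i.e. the hapax legomena)):
  come: 1
  door: 1
  path: 1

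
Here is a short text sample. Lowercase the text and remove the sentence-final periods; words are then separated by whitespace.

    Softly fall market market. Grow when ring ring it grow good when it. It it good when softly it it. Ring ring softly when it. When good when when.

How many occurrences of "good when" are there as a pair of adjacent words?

Scanning the 28 overlapping bigram windows for "good when":
  position 11–12: good when
  position 16–17: good when
  position 27–28: good when

3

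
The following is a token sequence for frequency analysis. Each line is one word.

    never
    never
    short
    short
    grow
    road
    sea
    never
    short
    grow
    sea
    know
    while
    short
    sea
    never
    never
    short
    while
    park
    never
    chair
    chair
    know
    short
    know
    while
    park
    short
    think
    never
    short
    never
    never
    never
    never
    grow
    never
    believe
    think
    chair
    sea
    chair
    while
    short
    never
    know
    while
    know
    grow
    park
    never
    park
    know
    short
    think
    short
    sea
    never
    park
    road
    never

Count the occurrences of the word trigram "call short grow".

Scanning the 60 overlapping trigram windows for "call short grow":
  (none found)

0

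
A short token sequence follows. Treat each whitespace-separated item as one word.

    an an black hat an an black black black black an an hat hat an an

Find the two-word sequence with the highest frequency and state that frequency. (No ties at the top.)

Bigram frequencies (highest first):
  an an: 4
  black black: 3
  an black: 2
  hat an: 2
  black hat: 1
  black an: 1
  … (2 more, each ≤ 1)

"an an", 4 times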